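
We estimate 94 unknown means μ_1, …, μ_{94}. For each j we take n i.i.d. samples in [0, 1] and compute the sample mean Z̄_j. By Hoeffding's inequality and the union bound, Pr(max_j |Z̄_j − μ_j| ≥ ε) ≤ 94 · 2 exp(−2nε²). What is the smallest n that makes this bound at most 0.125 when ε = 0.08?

Need 2·94·exp(−2nε²) ≤ 0.125, i.e. exp(−2nε²) ≤ 0.125/188.
So 2nε² ≥ ln(188/0.125) = 7.315884.
Hence n ≥ 7.315884/(2·0.08²) = 571.553.
The smallest integer n is 572.

572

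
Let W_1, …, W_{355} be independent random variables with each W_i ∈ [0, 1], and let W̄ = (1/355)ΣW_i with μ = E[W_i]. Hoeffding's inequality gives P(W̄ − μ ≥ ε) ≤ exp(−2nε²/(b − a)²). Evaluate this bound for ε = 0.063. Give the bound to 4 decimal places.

0.0597

Exponent: 2nε²/(b − a)² = 2·355·0.063² / 1² = 2.81799.
Bound = exp(−2.81799) = 0.05973.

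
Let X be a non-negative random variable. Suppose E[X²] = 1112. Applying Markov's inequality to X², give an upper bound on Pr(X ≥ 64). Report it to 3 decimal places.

Since X ≥ 0, the event {X ≥ 64} is the same as {X² ≥ 4096}.
Markov's inequality applied to X² gives Pr(X² ≥ 4096) ≤ E[X²]/4096 = 1112/4096 = 0.2715.

0.271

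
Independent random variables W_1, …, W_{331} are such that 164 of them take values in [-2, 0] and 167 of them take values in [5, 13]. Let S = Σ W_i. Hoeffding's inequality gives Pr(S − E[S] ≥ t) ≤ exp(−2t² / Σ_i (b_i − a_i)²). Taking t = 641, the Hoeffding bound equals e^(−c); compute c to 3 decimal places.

Σ(b_i − a_i)² = 164·2² + 167·8² = 11344.
c = 2t² / 11344 = 2·641² / 11344 = 72.4402.

72.440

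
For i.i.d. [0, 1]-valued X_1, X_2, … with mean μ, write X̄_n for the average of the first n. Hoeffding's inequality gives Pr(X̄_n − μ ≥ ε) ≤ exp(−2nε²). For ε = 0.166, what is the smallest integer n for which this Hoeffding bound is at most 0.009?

86

Require exp(−2nε²) ≤ 0.009, i.e. 2nε² ≥ ln(1/0.009) = 4.710531.
So n ≥ 4.710531 / (2·0.166²) = 85.472.
The smallest integer n is 86.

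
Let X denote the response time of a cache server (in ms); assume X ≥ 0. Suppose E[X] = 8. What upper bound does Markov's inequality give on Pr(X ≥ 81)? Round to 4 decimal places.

0.0988

Markov's inequality: for a non-negative random variable, Pr(X ≥ a) ≤ E[X]/a.
Here E[X] = 8 and a = 81, so the bound is 8/81 = 0.0988.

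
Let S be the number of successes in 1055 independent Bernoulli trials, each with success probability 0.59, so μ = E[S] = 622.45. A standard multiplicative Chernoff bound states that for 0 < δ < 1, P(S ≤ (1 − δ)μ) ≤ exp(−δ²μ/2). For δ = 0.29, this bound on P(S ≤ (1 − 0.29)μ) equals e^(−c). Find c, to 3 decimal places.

26.174

c = δ²μ/2 = 0.29²·622.45/2 = 26.1740.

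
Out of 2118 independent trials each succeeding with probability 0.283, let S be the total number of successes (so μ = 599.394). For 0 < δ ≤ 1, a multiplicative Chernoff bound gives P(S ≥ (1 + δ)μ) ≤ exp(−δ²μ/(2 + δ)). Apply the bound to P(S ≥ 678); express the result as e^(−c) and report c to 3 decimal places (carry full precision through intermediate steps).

4.837

Write 678 = (1 + δ)μ, so δ = 678/599.394 − 1 = 0.1311425…
Then the exponent is δ²μ/(2 + δ) = (678 − μ)² / (μ·(2 + δ)) = 4.837116.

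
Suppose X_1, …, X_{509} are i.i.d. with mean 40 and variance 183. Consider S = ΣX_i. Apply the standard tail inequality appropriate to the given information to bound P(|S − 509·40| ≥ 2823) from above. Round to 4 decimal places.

With mean and variance of each term known, Chebyshev's inequality bounds the deviation of the sum (or sample mean).
Var(S) = n·Var(X_i) = 509·183 = 93147.
Chebyshev: P(|S − 509·40| ≥ 2823) ≤ Var(S)/2823² = 93147/7969329 = 0.0117.

0.0117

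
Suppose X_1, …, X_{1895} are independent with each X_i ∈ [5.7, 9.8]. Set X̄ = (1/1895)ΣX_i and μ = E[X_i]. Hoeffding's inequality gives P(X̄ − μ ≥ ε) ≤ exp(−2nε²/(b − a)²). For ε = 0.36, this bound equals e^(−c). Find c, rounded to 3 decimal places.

c = 2nε²/(b − a)² = 2·1895·0.36² / 4.1² = 29.2198.

29.220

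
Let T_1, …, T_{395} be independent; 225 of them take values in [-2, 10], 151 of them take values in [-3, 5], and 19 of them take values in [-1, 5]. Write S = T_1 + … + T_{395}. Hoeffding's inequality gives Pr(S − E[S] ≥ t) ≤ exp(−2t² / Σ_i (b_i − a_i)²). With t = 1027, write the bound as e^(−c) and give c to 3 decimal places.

49.346

Σ(b_i − a_i)² = 225·12² + 151·8² + 19·6² = 42748.
c = 2t² / 42748 = 2·1027² / 42748 = 49.3464.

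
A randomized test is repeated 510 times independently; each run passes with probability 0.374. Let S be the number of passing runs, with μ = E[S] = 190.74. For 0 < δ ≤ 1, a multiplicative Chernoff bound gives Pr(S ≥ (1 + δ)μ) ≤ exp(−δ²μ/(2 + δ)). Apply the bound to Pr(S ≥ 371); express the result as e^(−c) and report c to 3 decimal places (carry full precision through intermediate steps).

Write 371 = (1 + δ)μ, so δ = 371/190.74 − 1 = 0.9450561…
Then the exponent is δ²μ/(2 + δ) = (371 − μ)² / (μ·(2 + δ)) = 57.844675.

57.845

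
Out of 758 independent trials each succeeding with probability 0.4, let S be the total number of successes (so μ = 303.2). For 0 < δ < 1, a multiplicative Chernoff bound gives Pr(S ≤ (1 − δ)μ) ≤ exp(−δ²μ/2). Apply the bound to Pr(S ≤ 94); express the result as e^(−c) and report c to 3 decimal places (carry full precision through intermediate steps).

72.171

Write 94 = (1 − δ)μ, so δ = 1 − 94/303.2 = 0.6899736…
Then the exponent is δ²μ/2 = (μ − 94)²/(2μ) = 72.171240.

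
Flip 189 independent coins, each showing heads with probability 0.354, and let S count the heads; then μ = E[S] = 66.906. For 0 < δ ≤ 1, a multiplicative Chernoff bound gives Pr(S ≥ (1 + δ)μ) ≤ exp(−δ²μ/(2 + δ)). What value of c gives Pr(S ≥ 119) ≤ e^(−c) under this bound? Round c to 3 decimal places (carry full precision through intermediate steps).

Write 119 = (1 + δ)μ, so δ = 119/66.906 − 1 = 0.7786148…
Then the exponent is δ²μ/(2 + δ) = (119 − μ)² / (μ·(2 + δ)) = 14.597618.

14.598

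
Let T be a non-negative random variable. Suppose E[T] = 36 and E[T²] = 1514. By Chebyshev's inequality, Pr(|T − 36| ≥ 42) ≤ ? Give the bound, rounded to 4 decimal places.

0.1236

Var(T) = E[T²] − (E[T])² = 1514 − 1296 = 218.
Chebyshev's inequality: Pr(|T − μ| ≥ t) ≤ Var(T)/t² = 218/1764 = 0.1236.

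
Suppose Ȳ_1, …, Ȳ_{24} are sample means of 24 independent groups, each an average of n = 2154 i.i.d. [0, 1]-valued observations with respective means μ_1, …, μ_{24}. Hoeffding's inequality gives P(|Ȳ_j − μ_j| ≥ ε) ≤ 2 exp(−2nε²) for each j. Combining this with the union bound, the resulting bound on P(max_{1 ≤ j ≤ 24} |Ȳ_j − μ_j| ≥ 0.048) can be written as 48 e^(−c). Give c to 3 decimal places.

Union bound over the 24 events: P(max_{1 ≤ j ≤ 24} |Ȳ_j − μ_j| ≥ 0.048) ≤ 24·2·exp(−2nε²) = 48 exp(−2·2154·0.048²).
So c = 2·2154·0.048² = 9.9256.

9.926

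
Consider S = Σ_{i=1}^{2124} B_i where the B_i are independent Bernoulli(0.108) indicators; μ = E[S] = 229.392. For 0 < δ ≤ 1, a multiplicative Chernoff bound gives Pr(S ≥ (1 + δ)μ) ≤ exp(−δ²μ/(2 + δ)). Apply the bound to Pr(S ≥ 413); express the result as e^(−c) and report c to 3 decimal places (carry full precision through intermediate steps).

Write 413 = (1 + δ)μ, so δ = 413/229.392 − 1 = 0.8004115…
Then the exponent is δ²μ/(2 + δ) = (413 − μ)² / (μ·(2 + δ)) = 52.478701.

52.479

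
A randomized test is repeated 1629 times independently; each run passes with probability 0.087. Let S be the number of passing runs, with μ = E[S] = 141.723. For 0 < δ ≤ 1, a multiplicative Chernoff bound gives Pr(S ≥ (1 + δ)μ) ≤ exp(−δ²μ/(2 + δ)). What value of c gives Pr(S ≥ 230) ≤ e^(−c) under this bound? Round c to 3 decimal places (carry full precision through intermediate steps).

20.964

Write 230 = (1 + δ)μ, so δ = 230/141.723 − 1 = 0.6228841…
Then the exponent is δ²μ/(2 + δ) = (230 − μ)² / (μ·(2 + δ)) = 20.964075.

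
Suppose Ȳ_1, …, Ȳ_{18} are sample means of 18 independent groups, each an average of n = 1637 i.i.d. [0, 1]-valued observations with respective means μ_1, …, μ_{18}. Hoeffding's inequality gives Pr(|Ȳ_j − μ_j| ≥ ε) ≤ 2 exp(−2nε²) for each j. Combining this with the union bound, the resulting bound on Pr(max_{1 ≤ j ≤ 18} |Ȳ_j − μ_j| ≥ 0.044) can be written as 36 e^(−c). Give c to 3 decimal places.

Union bound over the 18 events: Pr(max_{1 ≤ j ≤ 18} |Ȳ_j − μ_j| ≥ 0.044) ≤ 18·2·exp(−2nε²) = 36 exp(−2·1637·0.044²).
So c = 2·1637·0.044² = 6.3385.

6.338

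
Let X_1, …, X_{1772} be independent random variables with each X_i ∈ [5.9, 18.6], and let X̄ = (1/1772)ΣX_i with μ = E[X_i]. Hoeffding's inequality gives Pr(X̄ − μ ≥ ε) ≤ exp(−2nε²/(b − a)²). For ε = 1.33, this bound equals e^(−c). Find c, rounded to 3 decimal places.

38.868

c = 2nε²/(b − a)² = 2·1772·1.33² / 12.7² = 38.8678.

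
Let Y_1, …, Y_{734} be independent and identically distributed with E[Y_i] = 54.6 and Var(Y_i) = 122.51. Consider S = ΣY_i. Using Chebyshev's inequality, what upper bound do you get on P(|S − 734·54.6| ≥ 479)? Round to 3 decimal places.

Var(S) = n·Var(Y_i) = 734·122.51 = 89922.34.
Chebyshev: P(|S − 734·54.6| ≥ 479) ≤ Var(S)/479² = 89922.34/229441 = 0.3919.

0.392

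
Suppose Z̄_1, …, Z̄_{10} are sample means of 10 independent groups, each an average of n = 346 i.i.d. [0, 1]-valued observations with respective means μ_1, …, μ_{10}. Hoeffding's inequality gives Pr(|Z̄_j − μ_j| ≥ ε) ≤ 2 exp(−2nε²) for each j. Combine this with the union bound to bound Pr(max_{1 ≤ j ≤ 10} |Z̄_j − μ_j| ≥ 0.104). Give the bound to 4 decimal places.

0.0112

Per-experiment Hoeffding bound: 2·exp(−2·346·0.104²) = 2·exp(−7.48467) = 0.0011233.
Union bound over 10 events: 10·0.0011233 = 0.01123.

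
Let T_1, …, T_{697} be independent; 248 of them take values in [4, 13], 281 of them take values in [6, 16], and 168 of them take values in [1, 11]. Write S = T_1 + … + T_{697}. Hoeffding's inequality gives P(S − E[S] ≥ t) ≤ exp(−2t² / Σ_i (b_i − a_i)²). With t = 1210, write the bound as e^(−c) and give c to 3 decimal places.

Σ(b_i − a_i)² = 248·9² + 281·10² + 168·10² = 64988.
c = 2t² / 64988 = 2·1210² / 64988 = 45.0575.

45.058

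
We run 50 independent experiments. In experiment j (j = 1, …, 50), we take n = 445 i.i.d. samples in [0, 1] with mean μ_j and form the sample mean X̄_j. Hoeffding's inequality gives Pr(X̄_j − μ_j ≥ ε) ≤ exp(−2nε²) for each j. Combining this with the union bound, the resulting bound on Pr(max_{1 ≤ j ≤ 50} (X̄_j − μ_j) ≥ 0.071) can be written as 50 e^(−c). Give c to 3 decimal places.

4.486

Union bound over the 50 events: Pr(max_{1 ≤ j ≤ 50} (X̄_j − μ_j) ≥ 0.071) ≤ 50·exp(−2nε²) = 50 exp(−2·445·0.071²).
So c = 2·445·0.071² = 4.4865.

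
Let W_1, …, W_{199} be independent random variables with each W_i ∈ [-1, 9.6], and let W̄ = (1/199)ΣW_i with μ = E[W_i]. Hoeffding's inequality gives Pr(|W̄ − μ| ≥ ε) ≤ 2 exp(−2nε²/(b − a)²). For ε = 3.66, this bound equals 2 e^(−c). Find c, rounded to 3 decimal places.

47.450

c = 2nε²/(b − a)² = 2·199·3.66² / 10.6² = 47.4497.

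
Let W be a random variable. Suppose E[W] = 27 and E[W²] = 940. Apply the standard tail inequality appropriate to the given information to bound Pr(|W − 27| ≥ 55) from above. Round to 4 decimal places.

0.0698

The first two moments determine the variance, so Chebyshev's inequality is the sharpest standard bound available.
Var(W) = E[W²] − (E[W])² = 940 − 729 = 211.
Chebyshev's inequality: Pr(|W − μ| ≥ t) ≤ Var(W)/t² = 211/3025 = 0.0698.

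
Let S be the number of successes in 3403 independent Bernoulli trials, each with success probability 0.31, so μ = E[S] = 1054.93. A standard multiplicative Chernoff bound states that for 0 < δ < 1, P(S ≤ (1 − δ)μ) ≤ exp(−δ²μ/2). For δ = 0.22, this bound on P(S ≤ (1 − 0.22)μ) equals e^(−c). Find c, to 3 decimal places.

25.529

c = δ²μ/2 = 0.22²·1054.93/2 = 25.5293.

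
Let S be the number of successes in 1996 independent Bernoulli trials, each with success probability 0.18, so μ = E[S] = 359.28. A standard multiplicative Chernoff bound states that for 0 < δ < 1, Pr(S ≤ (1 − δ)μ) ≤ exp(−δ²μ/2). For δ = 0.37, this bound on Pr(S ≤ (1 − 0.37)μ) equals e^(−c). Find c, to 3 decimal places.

24.593

c = δ²μ/2 = 0.37²·359.28/2 = 24.5927.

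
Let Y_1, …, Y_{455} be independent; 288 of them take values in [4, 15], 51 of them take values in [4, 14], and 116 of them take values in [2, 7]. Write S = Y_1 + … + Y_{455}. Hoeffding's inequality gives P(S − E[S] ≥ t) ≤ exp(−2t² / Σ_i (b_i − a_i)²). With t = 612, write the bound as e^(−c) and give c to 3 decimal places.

17.482

Σ(b_i − a_i)² = 288·11² + 51·10² + 116·5² = 42848.
c = 2t² / 42848 = 2·612² / 42848 = 17.4824.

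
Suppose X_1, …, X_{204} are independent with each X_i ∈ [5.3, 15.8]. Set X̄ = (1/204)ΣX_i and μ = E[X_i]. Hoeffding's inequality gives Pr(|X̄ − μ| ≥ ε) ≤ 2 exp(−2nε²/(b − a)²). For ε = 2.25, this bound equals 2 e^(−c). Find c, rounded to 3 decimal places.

18.735

c = 2nε²/(b − a)² = 2·204·2.25² / 10.5² = 18.7347.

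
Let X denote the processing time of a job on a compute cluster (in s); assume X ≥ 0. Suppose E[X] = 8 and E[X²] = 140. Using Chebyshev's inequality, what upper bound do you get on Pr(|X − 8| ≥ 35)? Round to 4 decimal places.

Var(X) = E[X²] − (E[X])² = 140 − 64 = 76.
Chebyshev's inequality: Pr(|X − μ| ≥ t) ≤ Var(X)/t² = 76/1225 = 0.0620.

0.0620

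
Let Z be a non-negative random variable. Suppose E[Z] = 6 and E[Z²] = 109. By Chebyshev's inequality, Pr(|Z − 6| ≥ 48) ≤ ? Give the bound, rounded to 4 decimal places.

0.0317

Var(Z) = E[Z²] − (E[Z])² = 109 − 36 = 73.
Chebyshev's inequality: Pr(|Z − μ| ≥ t) ≤ Var(Z)/t² = 73/2304 = 0.0317.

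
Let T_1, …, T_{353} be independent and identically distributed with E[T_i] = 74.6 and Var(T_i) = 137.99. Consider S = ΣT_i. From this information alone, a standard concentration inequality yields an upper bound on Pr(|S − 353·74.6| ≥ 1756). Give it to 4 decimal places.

0.0158

With mean and variance of each term known, Chebyshev's inequality bounds the deviation of the sum (or sample mean).
Var(S) = n·Var(T_i) = 353·137.99 = 48710.47.
Chebyshev: Pr(|S − 353·74.6| ≥ 1756) ≤ Var(S)/1756² = 48710.47/3083536 = 0.0158.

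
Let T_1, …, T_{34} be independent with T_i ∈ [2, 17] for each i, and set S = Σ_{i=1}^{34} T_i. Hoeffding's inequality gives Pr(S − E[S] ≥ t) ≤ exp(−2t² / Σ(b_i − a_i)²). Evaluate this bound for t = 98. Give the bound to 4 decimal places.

Σ(b_i − a_i)² = 34·(15)² = 7650.
Exponent = 2·98²/7650 = 2.5108.
Bound = exp(−2.5108) = 0.08120.

0.0812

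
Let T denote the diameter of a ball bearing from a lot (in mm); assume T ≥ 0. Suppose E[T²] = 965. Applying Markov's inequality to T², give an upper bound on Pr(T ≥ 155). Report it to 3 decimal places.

Since T ≥ 0, the event {T ≥ 155} is the same as {T² ≥ 24025}.
Markov's inequality applied to T² gives Pr(T² ≥ 24025) ≤ E[T²]/24025 = 965/24025 = 0.0402.

0.040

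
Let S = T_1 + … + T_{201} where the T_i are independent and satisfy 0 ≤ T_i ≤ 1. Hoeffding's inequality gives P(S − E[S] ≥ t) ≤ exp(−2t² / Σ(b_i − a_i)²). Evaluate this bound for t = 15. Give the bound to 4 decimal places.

0.1066

Σ(b_i − a_i)² = 201·(1)² = 201.
Exponent = 2·15²/201 = 2.2388.
Bound = exp(−2.2388) = 0.10659.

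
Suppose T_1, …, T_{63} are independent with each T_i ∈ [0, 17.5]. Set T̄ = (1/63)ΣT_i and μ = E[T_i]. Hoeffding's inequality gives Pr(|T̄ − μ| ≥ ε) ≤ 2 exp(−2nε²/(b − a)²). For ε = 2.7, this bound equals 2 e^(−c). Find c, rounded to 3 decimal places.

2.999

c = 2nε²/(b − a)² = 2·63·2.7² / 17.5² = 2.9993.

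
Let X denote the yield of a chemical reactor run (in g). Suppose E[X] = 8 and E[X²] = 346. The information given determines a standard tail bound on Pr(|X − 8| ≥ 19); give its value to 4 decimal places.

0.7812

The first two moments determine the variance, so Chebyshev's inequality is the sharpest standard bound available.
Var(X) = E[X²] − (E[X])² = 346 − 64 = 282.
Chebyshev's inequality: Pr(|X − μ| ≥ t) ≤ Var(X)/t² = 282/361 = 0.7812.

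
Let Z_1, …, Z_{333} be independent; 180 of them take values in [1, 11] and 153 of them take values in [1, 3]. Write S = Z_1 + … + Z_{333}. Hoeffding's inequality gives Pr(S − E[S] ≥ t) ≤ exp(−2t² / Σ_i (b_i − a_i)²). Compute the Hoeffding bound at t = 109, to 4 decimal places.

0.2790

Σ(b_i − a_i)² = 180·10² + 153·2² = 18612.
Exponent = 2·109² / 18612 = 1.27670.
Bound = exp(−1.27670) = 0.27896.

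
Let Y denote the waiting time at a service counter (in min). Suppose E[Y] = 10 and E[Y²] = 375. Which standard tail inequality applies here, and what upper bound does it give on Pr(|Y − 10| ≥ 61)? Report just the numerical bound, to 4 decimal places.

0.0739

The first two moments determine the variance, so Chebyshev's inequality is the sharpest standard bound available.
Var(Y) = E[Y²] − (E[Y])² = 375 − 100 = 275.
Chebyshev's inequality: Pr(|Y − μ| ≥ t) ≤ Var(Y)/t² = 275/3721 = 0.0739.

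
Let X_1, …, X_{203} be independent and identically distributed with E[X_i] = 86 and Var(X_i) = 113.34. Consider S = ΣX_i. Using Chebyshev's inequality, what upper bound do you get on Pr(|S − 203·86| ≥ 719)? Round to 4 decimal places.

Var(S) = n·Var(X_i) = 203·113.34 = 23008.02.
Chebyshev: Pr(|S − 203·86| ≥ 719) ≤ Var(S)/719² = 23008.02/516961 = 0.0445.

0.0445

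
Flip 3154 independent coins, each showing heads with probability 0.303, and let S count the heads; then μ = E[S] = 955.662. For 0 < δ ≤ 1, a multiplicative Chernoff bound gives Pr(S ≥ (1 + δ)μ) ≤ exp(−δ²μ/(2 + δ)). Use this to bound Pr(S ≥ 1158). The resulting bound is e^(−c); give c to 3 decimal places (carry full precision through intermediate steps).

19.370

Write 1158 = (1 + δ)μ, so δ = 1158/955.662 − 1 = 0.2117255…
Then the exponent is δ²μ/(2 + δ) = (1158 − μ)² / (μ·(2 + δ)) = 19.369543.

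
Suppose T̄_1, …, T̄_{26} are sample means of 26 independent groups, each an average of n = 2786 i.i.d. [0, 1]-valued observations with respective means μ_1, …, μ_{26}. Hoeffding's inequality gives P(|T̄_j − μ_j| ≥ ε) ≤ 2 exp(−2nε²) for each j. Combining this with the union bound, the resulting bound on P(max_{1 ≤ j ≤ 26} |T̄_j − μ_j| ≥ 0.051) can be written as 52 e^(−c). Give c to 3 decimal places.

14.493

Union bound over the 26 events: P(max_{1 ≤ j ≤ 26} |T̄_j − μ_j| ≥ 0.051) ≤ 26·2·exp(−2nε²) = 52 exp(−2·2786·0.051²).
So c = 2·2786·0.051² = 14.4928.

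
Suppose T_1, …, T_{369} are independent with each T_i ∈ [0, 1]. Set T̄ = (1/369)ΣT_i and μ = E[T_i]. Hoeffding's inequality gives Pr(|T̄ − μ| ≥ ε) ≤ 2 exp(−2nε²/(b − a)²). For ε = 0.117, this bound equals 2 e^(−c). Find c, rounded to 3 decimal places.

c = 2nε²/(b − a)² = 2·369·0.117² / 1² = 10.1025.

10.102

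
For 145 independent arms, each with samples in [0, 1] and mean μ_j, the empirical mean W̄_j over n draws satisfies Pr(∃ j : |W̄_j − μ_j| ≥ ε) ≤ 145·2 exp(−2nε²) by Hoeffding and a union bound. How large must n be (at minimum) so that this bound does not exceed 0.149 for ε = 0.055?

1252

Need 2·145·exp(−2nε²) ≤ 0.149, i.e. exp(−2nε²) ≤ 0.149/290.
So 2nε² ≥ ln(290/0.149) = 7.573690.
Hence n ≥ 7.573690/(2·0.055²) = 1251.850.
The smallest integer n is 1252.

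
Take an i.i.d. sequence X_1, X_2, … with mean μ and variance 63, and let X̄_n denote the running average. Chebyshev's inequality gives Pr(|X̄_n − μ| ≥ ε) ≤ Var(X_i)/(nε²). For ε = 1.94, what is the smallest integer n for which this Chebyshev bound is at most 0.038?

Require 63/(n·1.94²) ≤ 0.038, i.e. n ≥ 63/(0.038·1.94²) = 440.508.
The smallest integer n is 441.

441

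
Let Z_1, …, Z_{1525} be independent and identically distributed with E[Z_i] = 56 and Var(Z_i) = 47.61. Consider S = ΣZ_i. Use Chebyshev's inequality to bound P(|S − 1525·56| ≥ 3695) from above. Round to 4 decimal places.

0.0053

Var(S) = n·Var(Z_i) = 1525·47.61 = 72605.25.
Chebyshev: P(|S − 1525·56| ≥ 3695) ≤ Var(S)/3695² = 72605.25/13653025 = 0.0053.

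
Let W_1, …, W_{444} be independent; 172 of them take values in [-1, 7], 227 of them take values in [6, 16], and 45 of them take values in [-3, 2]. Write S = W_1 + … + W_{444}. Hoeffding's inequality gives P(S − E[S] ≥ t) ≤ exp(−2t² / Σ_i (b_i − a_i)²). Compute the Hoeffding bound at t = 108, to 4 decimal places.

0.5119

Σ(b_i − a_i)² = 172·8² + 227·10² + 45·5² = 34833.
Exponent = 2·108² / 34833 = 0.66971.
Bound = exp(−0.66971) = 0.51186.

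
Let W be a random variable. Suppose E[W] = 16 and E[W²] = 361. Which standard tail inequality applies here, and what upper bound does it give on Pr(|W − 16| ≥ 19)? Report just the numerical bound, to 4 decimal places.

The first two moments determine the variance, so Chebyshev's inequality is the sharpest standard bound available.
Var(W) = E[W²] − (E[W])² = 361 − 256 = 105.
Chebyshev's inequality: Pr(|W − μ| ≥ t) ≤ Var(W)/t² = 105/361 = 0.2909.

0.2909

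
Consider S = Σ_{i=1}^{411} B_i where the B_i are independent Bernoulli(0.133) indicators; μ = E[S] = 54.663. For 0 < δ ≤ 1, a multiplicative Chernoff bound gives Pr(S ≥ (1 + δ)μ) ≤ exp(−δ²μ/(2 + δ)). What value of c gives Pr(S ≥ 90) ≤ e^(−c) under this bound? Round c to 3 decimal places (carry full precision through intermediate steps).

Write 90 = (1 + δ)μ, so δ = 90/54.663 − 1 = 0.6464519…
Then the exponent is δ²μ/(2 + δ) = (90 − μ)² / (μ·(2 + δ)) = 8.631810.

8.632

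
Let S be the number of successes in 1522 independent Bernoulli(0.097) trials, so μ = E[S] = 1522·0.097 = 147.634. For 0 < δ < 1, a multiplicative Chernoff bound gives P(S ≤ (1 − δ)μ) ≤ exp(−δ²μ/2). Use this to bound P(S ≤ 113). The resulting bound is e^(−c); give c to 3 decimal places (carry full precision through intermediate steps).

4.062

Write 113 = (1 − δ)μ, so δ = 1 − 113/147.634 = 0.2345937…
Then the exponent is δ²μ/2 = (μ − 113)²/(2μ) = 4.062458.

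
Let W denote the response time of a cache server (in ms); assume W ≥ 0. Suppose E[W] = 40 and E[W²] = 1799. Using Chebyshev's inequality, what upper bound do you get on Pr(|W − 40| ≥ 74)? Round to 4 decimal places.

0.0363

Var(W) = E[W²] − (E[W])² = 1799 − 1600 = 199.
Chebyshev's inequality: Pr(|W − μ| ≥ t) ≤ Var(W)/t² = 199/5476 = 0.0363.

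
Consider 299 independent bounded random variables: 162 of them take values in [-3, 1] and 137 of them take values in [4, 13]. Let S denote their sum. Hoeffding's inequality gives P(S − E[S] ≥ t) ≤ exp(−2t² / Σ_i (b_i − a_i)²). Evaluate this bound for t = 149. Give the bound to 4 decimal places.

0.0390

Σ(b_i − a_i)² = 162·4² + 137·9² = 13689.
Exponent = 2·149² / 13689 = 3.24363.
Bound = exp(−3.24363) = 0.03902.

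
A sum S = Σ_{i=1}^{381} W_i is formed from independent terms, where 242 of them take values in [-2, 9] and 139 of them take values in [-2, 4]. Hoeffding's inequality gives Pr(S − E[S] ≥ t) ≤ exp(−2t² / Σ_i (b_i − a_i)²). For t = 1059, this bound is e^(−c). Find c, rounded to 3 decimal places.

Σ(b_i − a_i)² = 242·11² + 139·6² = 34286.
c = 2t² / 34286 = 2·1059² / 34286 = 65.4192.

65.419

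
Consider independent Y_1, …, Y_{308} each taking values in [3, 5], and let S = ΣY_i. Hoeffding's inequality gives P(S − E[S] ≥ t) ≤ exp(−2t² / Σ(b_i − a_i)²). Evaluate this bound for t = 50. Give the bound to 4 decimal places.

0.0173

Σ(b_i − a_i)² = 308·(2)² = 1232.
Exponent = 2·50²/1232 = 4.0584.
Bound = exp(−4.0584) = 0.01728.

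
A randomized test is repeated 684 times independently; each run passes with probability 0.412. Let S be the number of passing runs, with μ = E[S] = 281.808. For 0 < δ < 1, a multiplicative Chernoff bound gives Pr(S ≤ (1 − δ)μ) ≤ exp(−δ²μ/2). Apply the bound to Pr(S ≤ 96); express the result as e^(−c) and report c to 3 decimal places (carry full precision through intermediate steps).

Write 96 = (1 − δ)μ, so δ = 1 − 96/281.808 = 0.6593425…
Then the exponent is δ²μ/2 = (μ − 96)²/(2μ) = 61.255559.

61.256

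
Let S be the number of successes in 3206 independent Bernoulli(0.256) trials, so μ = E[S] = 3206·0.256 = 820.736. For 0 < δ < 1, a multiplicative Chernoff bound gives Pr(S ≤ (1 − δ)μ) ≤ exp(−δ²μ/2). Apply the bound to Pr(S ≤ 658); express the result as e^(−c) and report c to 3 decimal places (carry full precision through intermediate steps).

16.134

Write 658 = (1 − δ)μ, so δ = 1 − 658/820.736 = 0.1982806…
Then the exponent is δ²μ/2 = (μ − 658)²/(2μ) = 16.133693.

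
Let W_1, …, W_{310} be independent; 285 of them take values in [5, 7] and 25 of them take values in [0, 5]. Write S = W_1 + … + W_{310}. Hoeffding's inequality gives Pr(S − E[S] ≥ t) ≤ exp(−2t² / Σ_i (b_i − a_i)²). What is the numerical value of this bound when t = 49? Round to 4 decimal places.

Σ(b_i − a_i)² = 285·2² + 25·5² = 1765.
Exponent = 2·49² / 1765 = 2.72068.
Bound = exp(−2.72068) = 0.06583.

0.0658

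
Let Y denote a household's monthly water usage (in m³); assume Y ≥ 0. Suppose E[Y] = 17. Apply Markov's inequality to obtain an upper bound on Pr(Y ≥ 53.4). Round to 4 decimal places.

Markov's inequality: for a non-negative random variable, Pr(Y ≥ a) ≤ E[Y]/a.
Here E[Y] = 17 and a = 53.4, so the bound is 17/53.4 = 0.3184.

0.3184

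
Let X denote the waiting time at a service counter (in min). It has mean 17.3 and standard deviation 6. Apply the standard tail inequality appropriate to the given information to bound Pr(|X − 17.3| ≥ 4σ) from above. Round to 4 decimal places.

Mean and variance are known, so Chebyshev's inequality applies.
Chebyshev: Pr(|X − μ| ≥ t) ≤ Var(X)/t².
Var(X) = σ² = 6² = 36.
t = 4·6 = 24.
Bound = 36 / 576 = 0.0625.

0.0625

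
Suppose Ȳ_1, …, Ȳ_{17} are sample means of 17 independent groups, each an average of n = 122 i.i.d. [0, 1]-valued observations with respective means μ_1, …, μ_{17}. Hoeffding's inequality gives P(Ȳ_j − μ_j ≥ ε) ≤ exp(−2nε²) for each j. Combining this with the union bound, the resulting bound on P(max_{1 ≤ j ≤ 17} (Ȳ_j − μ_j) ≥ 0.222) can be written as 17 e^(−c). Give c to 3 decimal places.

12.025

Union bound over the 17 events: P(max_{1 ≤ j ≤ 17} (Ȳ_j − μ_j) ≥ 0.222) ≤ 17·exp(−2nε²) = 17 exp(−2·122·0.222²).
So c = 2·122·0.222² = 12.0253.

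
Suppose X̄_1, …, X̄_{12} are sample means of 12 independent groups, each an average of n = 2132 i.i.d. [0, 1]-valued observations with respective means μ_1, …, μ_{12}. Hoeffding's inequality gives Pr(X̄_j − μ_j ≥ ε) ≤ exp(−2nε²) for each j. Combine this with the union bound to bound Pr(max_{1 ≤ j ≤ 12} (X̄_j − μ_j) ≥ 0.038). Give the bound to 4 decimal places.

0.0254

Per-experiment Hoeffding bound: exp(−2·2132·0.038²) = exp(−6.15722) = 0.0021181.
Union bound over 12 events: 12·0.0021181 = 0.02542.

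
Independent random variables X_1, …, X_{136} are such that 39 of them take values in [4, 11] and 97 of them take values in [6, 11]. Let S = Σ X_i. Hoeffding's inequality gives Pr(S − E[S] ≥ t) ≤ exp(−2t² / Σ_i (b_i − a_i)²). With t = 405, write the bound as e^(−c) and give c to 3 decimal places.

75.657

Σ(b_i − a_i)² = 39·7² + 97·5² = 4336.
c = 2t² / 4336 = 2·405² / 4336 = 75.6573.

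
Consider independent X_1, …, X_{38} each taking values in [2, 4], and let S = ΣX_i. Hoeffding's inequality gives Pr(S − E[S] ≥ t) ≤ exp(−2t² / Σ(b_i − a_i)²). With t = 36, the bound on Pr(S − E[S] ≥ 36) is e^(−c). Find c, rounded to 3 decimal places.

Σ(b_i − a_i)² = 38·(2)² = 152.
c = 2t²/152 = 2·36²/152 = 17.0526.

17.053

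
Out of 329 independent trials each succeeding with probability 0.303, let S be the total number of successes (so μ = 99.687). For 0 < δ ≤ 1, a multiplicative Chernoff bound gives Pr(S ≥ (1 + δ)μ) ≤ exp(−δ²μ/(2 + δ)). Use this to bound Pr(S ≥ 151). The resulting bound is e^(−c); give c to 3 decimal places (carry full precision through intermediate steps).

Write 151 = (1 + δ)μ, so δ = 151/99.687 − 1 = 0.5147411…
Then the exponent is δ²μ/(2 + δ) = (151 − μ)² / (μ·(2 + δ)) = 10.503233.

10.503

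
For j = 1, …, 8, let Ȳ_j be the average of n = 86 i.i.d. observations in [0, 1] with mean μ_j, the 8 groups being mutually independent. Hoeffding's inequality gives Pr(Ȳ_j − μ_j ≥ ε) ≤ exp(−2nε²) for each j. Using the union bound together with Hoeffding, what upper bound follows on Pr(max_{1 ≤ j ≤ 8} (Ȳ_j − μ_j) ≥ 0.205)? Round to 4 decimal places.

Per-experiment Hoeffding bound: exp(−2·86·0.205²) = exp(−7.22830) = 0.00072575.
Union bound over 8 events: 8·0.00072575 = 0.00581.

0.0058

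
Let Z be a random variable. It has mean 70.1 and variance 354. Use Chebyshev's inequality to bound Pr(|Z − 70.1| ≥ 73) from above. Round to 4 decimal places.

Chebyshev: Pr(|Z − μ| ≥ t) ≤ Var(Z)/t².
Bound = 354 / 5329 = 0.0664.

0.0664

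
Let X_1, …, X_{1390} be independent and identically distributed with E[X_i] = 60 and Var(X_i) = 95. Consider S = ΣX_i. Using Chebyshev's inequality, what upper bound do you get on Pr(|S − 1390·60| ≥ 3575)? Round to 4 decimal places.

Var(S) = n·Var(X_i) = 1390·95 = 132050.
Chebyshev: Pr(|S − 1390·60| ≥ 3575) ≤ Var(S)/3575² = 132050/12780625 = 0.0103.

0.0103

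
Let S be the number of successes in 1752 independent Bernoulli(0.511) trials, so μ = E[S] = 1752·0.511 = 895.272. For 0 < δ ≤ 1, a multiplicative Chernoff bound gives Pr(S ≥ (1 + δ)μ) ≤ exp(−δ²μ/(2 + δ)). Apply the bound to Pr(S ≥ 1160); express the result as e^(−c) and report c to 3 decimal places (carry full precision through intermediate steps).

34.098

Write 1160 = (1 + δ)μ, so δ = 1160/895.272 − 1 = 0.2956956…
Then the exponent is δ²μ/(2 + δ) = (1160 − μ)² / (μ·(2 + δ)) = 34.098121.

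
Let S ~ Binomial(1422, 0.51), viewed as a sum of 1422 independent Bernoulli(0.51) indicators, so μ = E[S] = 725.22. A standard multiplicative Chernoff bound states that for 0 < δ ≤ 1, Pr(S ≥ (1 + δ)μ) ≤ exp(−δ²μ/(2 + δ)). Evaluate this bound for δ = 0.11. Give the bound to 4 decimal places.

0.0156

Exponent = δ²μ/(2 + δ) = 0.11²·725.22/2.11 = 4.1588.
Bound = exp(−4.1588) = 0.01563.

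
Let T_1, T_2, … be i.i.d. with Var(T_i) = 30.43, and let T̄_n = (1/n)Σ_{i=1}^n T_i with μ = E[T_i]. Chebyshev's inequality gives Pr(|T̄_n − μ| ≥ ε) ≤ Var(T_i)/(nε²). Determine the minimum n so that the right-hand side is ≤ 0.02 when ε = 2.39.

Require 30.43/(n·2.39²) ≤ 0.02, i.e. n ≥ 30.43/(0.02·2.39²) = 266.364.
The smallest integer n is 267.

267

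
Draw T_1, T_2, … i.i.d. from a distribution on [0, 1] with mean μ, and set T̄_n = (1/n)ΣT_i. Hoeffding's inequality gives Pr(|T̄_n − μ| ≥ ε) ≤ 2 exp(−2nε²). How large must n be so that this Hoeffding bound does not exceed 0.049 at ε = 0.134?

104

Require 2·exp(−2nε²) ≤ 0.049, i.e. 2nε² ≥ ln(2/0.049) = 3.709082.
So n ≥ 3.709082 / (2·0.134²) = 103.283.
The smallest integer n is 104.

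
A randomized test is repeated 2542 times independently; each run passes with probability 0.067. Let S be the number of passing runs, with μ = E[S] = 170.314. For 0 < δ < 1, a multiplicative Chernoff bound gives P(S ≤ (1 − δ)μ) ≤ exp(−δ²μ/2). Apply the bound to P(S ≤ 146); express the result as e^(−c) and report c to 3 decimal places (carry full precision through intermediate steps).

1.736

Write 146 = (1 − δ)μ, so δ = 1 − 146/170.314 = 0.1427598…
Then the exponent is δ²μ/2 = (μ − 146)²/(2μ) = 1.735531.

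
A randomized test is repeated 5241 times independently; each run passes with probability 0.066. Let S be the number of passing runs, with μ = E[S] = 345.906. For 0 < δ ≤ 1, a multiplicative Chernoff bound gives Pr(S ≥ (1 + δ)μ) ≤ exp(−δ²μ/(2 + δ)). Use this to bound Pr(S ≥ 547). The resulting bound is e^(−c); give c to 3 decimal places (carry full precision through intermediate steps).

Write 547 = (1 + δ)μ, so δ = 547/345.906 − 1 = 0.5813545…
Then the exponent is δ²μ/(2 + δ) = (547 − μ)² / (μ·(2 + δ)) = 45.288974.

45.289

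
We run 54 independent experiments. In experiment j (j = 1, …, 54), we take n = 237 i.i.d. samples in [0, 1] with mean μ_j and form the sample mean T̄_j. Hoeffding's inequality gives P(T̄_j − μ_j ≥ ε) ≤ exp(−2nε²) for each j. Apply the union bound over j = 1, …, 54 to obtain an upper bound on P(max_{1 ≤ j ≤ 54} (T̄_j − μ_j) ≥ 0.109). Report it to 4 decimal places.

0.1935

Per-experiment Hoeffding bound: exp(−2·237·0.109²) = exp(−5.63159) = 0.0035829.
Union bound over 54 events: 54·0.0035829 = 0.19347.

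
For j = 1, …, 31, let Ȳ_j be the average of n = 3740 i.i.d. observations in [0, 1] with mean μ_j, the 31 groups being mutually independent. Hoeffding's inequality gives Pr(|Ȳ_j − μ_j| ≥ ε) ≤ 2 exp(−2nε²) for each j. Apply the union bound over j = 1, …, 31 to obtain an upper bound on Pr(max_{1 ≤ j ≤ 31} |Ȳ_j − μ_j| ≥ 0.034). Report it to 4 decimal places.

0.0109

Per-experiment Hoeffding bound: 2·exp(−2·3740·0.034²) = 2·exp(−8.64688) = 0.00035135.
Union bound over 31 events: 31·0.00035135 = 0.01089.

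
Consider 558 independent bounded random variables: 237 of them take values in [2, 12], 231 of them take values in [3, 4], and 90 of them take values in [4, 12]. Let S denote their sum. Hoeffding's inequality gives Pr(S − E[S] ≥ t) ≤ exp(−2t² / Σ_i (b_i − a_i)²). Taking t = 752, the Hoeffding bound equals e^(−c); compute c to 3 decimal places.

Σ(b_i − a_i)² = 237·10² + 231·1² + 90·8² = 29691.
c = 2t² / 29691 = 2·752² / 29691 = 38.0926.

38.093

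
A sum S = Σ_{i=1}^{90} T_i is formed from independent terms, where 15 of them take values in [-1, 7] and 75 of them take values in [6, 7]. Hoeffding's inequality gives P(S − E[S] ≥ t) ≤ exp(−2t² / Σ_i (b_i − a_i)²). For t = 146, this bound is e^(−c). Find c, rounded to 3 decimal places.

41.190

Σ(b_i − a_i)² = 15·8² + 75·1² = 1035.
c = 2t² / 1035 = 2·146² / 1035 = 41.1903.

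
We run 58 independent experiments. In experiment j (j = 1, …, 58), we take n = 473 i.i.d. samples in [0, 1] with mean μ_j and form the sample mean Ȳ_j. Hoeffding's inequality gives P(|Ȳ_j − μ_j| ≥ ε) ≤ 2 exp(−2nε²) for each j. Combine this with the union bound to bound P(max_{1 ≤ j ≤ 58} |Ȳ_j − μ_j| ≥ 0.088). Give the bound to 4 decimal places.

Per-experiment Hoeffding bound: 2·exp(−2·473·0.088²) = 2·exp(−7.32582) = 0.0013166.
Union bound over 58 events: 58·0.0013166 = 0.07636.

0.0764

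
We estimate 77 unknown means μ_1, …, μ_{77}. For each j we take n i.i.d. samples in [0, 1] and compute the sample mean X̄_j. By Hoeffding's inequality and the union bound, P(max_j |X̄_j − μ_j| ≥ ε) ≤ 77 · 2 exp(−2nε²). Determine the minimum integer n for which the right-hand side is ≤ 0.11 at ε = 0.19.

101

Need 2·77·exp(−2nε²) ≤ 0.11, i.e. exp(−2nε²) ≤ 0.11/154.
So 2nε² ≥ ln(154/0.11) = 7.244228.
Hence n ≥ 7.244228/(2·0.19²) = 100.336.
The smallest integer n is 101.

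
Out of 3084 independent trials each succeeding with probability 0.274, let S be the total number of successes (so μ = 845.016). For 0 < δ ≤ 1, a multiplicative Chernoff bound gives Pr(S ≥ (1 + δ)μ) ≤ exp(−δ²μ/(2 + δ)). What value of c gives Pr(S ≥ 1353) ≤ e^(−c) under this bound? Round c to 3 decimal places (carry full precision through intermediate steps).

117.400

Write 1353 = (1 + δ)μ, so δ = 1353/845.016 − 1 = 0.6011531…
Then the exponent is δ²μ/(2 + δ) = (1353 − μ)² / (μ·(2 + δ)) = 117.400303.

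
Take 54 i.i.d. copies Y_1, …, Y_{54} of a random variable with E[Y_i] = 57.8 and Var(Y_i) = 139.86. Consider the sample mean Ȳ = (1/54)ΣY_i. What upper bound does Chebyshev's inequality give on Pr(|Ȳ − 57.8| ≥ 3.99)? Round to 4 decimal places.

Var(Ȳ) = Var(Y_i)/n = 139.86/54 = 2.59.
Chebyshev: Pr(|Ȳ − 57.8| ≥ 3.99) ≤ Var(Ȳ)/(3.99)² = 139.86/(54·3.99²) = 0.1627.

0.1627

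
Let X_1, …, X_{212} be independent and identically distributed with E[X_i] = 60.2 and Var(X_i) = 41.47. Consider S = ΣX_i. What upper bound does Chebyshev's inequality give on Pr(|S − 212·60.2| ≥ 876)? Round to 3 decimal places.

Var(S) = n·Var(X_i) = 212·41.47 = 8791.64.
Chebyshev: Pr(|S − 212·60.2| ≥ 876) ≤ Var(S)/876² = 8791.64/767376 = 0.0115.

0.011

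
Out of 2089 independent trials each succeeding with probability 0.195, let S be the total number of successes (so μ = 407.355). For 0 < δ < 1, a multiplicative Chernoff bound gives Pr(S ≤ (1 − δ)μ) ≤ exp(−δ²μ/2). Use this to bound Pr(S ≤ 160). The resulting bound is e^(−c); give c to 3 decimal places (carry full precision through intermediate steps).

75.100

Write 160 = (1 − δ)μ, so δ = 1 − 160/407.355 = 0.6072222…
Then the exponent is δ²μ/2 = (μ − 160)²/(2μ) = 75.099724.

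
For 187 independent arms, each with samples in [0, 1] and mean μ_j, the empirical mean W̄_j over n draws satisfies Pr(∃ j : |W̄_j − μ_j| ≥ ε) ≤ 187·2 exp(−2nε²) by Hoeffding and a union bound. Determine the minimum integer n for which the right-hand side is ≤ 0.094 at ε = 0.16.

162

Need 2·187·exp(−2nε²) ≤ 0.094, i.e. exp(−2nε²) ≤ 0.094/374.
So 2nε² ≥ ln(374/0.094) = 8.288716.
Hence n ≥ 8.288716/(2·0.16²) = 161.889.
The smallest integer n is 162.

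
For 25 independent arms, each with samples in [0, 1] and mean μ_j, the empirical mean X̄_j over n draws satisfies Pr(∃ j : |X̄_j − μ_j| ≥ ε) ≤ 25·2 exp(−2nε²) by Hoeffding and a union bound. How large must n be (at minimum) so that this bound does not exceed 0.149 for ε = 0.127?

181

Need 2·25·exp(−2nε²) ≤ 0.149, i.e. exp(−2nε²) ≤ 0.149/50.
So 2nε² ≥ ln(50/0.149) = 5.815832.
Hence n ≥ 5.815832/(2·0.127²) = 180.291.
The smallest integer n is 181.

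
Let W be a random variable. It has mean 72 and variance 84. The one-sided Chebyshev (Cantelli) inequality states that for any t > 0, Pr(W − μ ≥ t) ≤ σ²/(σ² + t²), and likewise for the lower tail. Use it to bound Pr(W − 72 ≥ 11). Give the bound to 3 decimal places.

Here σ² = 84 and t = 11, so σ² + t² = 205.
Cantelli's bound: 84/205 = 0.4098.

0.410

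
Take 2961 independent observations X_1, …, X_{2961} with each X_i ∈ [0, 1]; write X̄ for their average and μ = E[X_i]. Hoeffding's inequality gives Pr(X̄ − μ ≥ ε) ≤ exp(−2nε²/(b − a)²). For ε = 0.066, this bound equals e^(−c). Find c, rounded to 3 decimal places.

25.796

c = 2nε²/(b − a)² = 2·2961·0.066² / 1² = 25.7962.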